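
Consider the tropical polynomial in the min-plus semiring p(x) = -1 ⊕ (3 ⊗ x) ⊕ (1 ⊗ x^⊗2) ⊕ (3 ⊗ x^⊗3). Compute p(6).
p(6) = -1

A tropical monomial a ⊗ x^⊗i evaluates to a + i · x. Evaluating each term at x = 6:
  Term 0 contributes -1 + 0 · 6 = -1
  Term 1 contributes 3 + 1 · 6 = 9
  Term 2 contributes 1 + 2 · 6 = 13
  Term 3 contributes 3 + 3 · 6 = 21
p(6) = ⊕ of these = min[-1, 9, 13, 21] = -1.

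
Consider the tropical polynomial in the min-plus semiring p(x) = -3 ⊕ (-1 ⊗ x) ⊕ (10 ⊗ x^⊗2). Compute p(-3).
p(-3) = -4

A tropical monomial a ⊗ x^⊗i evaluates to a + i · x. Evaluating each term at x = -3:
  Term 0 contributes -3 + 0 · -3 = -3
  Term 1 contributes -1 + 1 · -3 = -4
  Term 2 contributes 10 + 2 · -3 = 4
p(-3) = ⊕ of these = min[-3, -4, 4] = -4.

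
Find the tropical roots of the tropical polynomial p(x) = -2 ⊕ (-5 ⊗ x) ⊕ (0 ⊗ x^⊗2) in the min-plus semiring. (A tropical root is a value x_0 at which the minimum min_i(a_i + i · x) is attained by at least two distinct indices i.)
Roots: {-5, 3}

Each tropical root is a break point of the lower envelope of the lines y = a_i + i · x (there are 3 lines, with slopes 0, 1, ..., 2). Only the lines that attain the minimum somewhere contribute to roots; other lines are dominated. Here the surviving (envelope) indices are i = 2, i = 1, i = 0.
Intersections between consecutive envelope lines give the roots: for adjacent envelope indices i < j the intersection is x = (a_i − a_j) / (j − i). Reading off the sorted break points: {-5, 3}.
Verification: at each break x_0, at least two indices attain the minimum of min_i(a_i + i · x_0).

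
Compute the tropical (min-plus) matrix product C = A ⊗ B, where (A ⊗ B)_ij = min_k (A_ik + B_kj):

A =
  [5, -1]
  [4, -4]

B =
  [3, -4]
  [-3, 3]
A ⊗ B =
  [-4, 1]
  [-7, -1]

Apply the min-plus product entry-by-entry:
  C[0][0] = min over k of (A[0][0] + B[0][0] = 5 + 3 = 8, A[0][1] + B[1][0] = -1 + -3 = -4) = -4 (attained at k = 1)
  C[0][1] = min over k of (A[0][0] + B[0][1] = 5 + -4 = 1, A[0][1] + B[1][1] = -1 + 3 = 2) = 1 (attained at k = 0)
  C[1][0] = min over k of (A[1][0] + B[0][0] = 4 + 3 = 7, A[1][1] + B[1][0] = -4 + -3 = -7) = -7 (attained at k = 1)
  C[1][1] = min over k of (A[1][0] + B[0][1] = 4 + -4 = 0, A[1][1] + B[1][1] = -4 + 3 = -1) = -1 (attained at k = 1)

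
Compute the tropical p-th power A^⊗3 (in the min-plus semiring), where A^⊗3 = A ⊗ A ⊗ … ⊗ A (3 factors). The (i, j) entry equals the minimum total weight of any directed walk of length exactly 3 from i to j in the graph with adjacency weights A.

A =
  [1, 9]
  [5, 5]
A^⊗3 =
  [3, 11]
  [7, 15]

Each entry (A^⊗3)_ij equals the minimum over all length-3 walks i = v_0 → v_1 → … → v_3 = j of Σ_t A[v_t][v_{t+1}]. For example, for (i, j) = (0, 1) we minimise over 4 possible intermediate vertex sequences; the minimum is 11, attained along the walk 0 → 0 → 0 → 1.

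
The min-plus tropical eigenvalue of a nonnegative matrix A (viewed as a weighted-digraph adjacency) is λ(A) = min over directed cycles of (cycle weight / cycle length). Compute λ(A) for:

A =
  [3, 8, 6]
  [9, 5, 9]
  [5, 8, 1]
λ(A) = 1

Enumerate directed cycles and compute their means (weight / length). Sample:
  cycle 0 → 0: weight = 3, length = 1, mean = 3/1 ≈ 3.000
  cycle 1 → 1: weight = 5, length = 1, mean = 5/1 ≈ 5.000
  cycle 2 → 2: weight = 1, length = 1, mean = 1/1 ≈ 1.000
  cycle 0 → 1 → 0: weight = 17, length = 2, mean = 17/2 ≈ 8.500
  cycle 0 → 2 → 0: weight = 11, length = 2, mean = 11/2 ≈ 5.500
  cycle 1 → 0 → 1: weight = 17, length = 2, mean = 17/2 ≈ 8.500
Minimum mean = 1.000, attained e.g. along the cycle 2 → 2 with weight 1 and length 1. So λ(A) = 1/1 = 1.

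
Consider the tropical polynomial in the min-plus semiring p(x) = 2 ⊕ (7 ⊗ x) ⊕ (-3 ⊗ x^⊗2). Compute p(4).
p(4) = 2

A tropical monomial a ⊗ x^⊗i evaluates to a + i · x. Evaluating each term at x = 4:
  Term 0 contributes 2 + 0 · 4 = 2
  Term 1 contributes 7 + 1 · 4 = 11
  Term 2 contributes -3 + 2 · 4 = 5
p(4) = ⊕ of these = min[2, 11, 5] = 2.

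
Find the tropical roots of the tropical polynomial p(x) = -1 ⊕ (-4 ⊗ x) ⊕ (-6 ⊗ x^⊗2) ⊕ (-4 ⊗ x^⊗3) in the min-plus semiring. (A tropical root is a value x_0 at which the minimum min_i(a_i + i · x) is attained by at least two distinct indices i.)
Roots: {-2, 2, 3}

Each tropical root is a break point of the lower envelope of the lines y = a_i + i · x (there are 4 lines, with slopes 0, 1, ..., 3). Only the lines that attain the minimum somewhere contribute to roots; other lines are dominated. Here the surviving (envelope) indices are i = 3, i = 2, i = 1, i = 0.
Intersections between consecutive envelope lines give the roots: for adjacent envelope indices i < j the intersection is x = (a_i − a_j) / (j − i). Reading off the sorted break points: {-2, 2, 3}.
Verification: at each break x_0, at least two indices attain the minimum of min_i(a_i + i · x_0).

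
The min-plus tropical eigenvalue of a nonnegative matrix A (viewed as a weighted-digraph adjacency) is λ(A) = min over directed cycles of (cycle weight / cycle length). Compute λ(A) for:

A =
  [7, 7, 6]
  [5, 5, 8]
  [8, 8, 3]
λ(A) = 3

Enumerate directed cycles and compute their means (weight / length). Sample:
  cycle 0 → 0: weight = 7, length = 1, mean = 7/1 ≈ 7.000
  cycle 1 → 1: weight = 5, length = 1, mean = 5/1 ≈ 5.000
  cycle 2 → 2: weight = 3, length = 1, mean = 3/1 ≈ 3.000
  cycle 0 → 1 → 0: weight = 12, length = 2, mean = 12/2 ≈ 6.000
  cycle 0 → 2 → 0: weight = 14, length = 2, mean = 14/2 ≈ 7.000
  cycle 1 → 0 → 1: weight = 12, length = 2, mean = 12/2 ≈ 6.000
Minimum mean = 3.000, attained e.g. along the cycle 2 → 2 with weight 3 and length 1. So λ(A) = 3/1 = 3.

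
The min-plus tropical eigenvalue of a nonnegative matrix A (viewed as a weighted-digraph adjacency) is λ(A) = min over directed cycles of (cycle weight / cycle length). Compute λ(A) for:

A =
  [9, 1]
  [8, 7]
λ(A) = 9/2

Enumerate directed cycles and compute their means (weight / length). Sample:
  cycle 0 → 0: weight = 9, length = 1, mean = 9/1 ≈ 9.000
  cycle 1 → 1: weight = 7, length = 1, mean = 7/1 ≈ 7.000
  cycle 0 → 1 → 0: weight = 9, length = 2, mean = 9/2 ≈ 4.500
  cycle 1 → 0 → 1: weight = 9, length = 2, mean = 9/2 ≈ 4.500
Minimum mean = 4.500, attained e.g. along the cycle 0 → 1 → 0 with weight 9 and length 2. So λ(A) = 9/2 = 9/2.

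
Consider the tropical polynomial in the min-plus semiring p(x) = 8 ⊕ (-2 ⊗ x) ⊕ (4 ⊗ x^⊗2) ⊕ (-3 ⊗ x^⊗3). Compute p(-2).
p(-2) = -9

A tropical monomial a ⊗ x^⊗i evaluates to a + i · x. Evaluating each term at x = -2:
  Term 0 contributes 8 + 0 · -2 = 8
  Term 1 contributes -2 + 1 · -2 = -4
  Term 2 contributes 4 + 2 · -2 = 0
  Term 3 contributes -3 + 3 · -2 = -9
p(-2) = ⊕ of these = min[8, -4, 0, -9] = -9.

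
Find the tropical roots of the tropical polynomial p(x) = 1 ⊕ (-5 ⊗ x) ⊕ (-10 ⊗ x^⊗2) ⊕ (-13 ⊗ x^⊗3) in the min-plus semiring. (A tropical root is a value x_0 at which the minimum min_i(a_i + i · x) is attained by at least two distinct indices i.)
Roots: {3, 5, 6}

Each tropical root is a break point of the lower envelope of the lines y = a_i + i · x (there are 4 lines, with slopes 0, 1, ..., 3). Only the lines that attain the minimum somewhere contribute to roots; other lines are dominated. Here the surviving (envelope) indices are i = 3, i = 2, i = 1, i = 0.
Intersections between consecutive envelope lines give the roots: for adjacent envelope indices i < j the intersection is x = (a_i − a_j) / (j − i). Reading off the sorted break points: {3, 5, 6}.
Verification: at each break x_0, at least two indices attain the minimum of min_i(a_i + i · x_0).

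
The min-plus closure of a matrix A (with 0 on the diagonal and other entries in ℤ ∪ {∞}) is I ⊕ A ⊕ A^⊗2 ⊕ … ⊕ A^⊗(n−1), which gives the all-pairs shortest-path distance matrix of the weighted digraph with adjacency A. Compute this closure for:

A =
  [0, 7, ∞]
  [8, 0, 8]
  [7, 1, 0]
Closure =
  [0, 7, 15]
  [8, 0, 8]
  [7, 1, 0]

This is the Floyd-Warshall all-pairs shortest-path computation. For each intermediate vertex k = 0, 1, …, 2, update dist[i][j] ← min(dist[i][j], dist[i][k] + dist[k][j]). The final matrix gives, for each (i, j), the minimum total weight of any directed path from i to j (possibly empty when i = j).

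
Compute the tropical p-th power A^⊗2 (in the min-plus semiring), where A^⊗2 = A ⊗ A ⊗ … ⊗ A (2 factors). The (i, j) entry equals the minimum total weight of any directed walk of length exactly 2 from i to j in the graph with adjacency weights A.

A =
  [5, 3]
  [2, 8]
A^⊗2 =
  [5, 8]
  [7, 5]

Each entry (A^⊗2)_ij equals the minimum over all length-2 walks i = v_0 → v_1 → … → v_2 = j of Σ_t A[v_t][v_{t+1}]. For example, for (i, j) = (0, 1) we minimise over 2 possible intermediate vertex sequences; the minimum is 8, attained along the walk 0 → 0 → 1.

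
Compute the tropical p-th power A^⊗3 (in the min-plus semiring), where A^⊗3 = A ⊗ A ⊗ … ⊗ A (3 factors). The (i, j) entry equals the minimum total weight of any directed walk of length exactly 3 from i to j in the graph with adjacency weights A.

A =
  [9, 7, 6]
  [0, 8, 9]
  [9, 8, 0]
A^⊗3 =
  [14, 14, 6]
  [7, 14, 6]
  [8, 8, 0]

Each entry (A^⊗3)_ij equals the minimum over all length-3 walks i = v_0 → v_1 → … → v_3 = j of Σ_t A[v_t][v_{t+1}]. For example, for (i, j) = (0, 2) we minimise over 9 possible intermediate vertex sequences; the minimum is 6, attained along the walk 0 → 2 → 2 → 2.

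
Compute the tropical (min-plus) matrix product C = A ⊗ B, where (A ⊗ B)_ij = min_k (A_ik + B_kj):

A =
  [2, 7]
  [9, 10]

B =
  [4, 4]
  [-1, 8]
A ⊗ B =
  [6, 6]
  [9, 13]

Apply the min-plus product entry-by-entry:
  C[0][0] = min over k of (A[0][0] + B[0][0] = 2 + 4 = 6, A[0][1] + B[1][0] = 7 + -1 = 6) = 6 (attained at k = 0)
  C[0][1] = min over k of (A[0][0] + B[0][1] = 2 + 4 = 6, A[0][1] + B[1][1] = 7 + 8 = 15) = 6 (attained at k = 0)
  C[1][0] = min over k of (A[1][0] + B[0][0] = 9 + 4 = 13, A[1][1] + B[1][0] = 10 + -1 = 9) = 9 (attained at k = 1)
  C[1][1] = min over k of (A[1][0] + B[0][1] = 9 + 4 = 13, A[1][1] + B[1][1] = 10 + 8 = 18) = 13 (attained at k = 0)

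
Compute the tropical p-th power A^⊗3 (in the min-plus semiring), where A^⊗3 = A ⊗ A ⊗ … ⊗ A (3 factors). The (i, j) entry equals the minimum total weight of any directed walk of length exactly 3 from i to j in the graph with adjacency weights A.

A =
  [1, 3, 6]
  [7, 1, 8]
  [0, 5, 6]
A^⊗3 =
  [3, 5, 8]
  [9, 3, 10]
  [2, 4, 7]

Each entry (A^⊗3)_ij equals the minimum over all length-3 walks i = v_0 → v_1 → … → v_3 = j of Σ_t A[v_t][v_{t+1}]. For example, for (i, j) = (0, 2) we minimise over 9 possible intermediate vertex sequences; the minimum is 8, attained along the walk 0 → 0 → 0 → 2.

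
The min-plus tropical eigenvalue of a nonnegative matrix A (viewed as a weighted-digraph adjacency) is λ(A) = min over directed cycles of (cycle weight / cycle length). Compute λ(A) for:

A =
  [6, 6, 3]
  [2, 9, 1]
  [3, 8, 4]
λ(A) = 3

Enumerate directed cycles and compute their means (weight / length). Sample:
  cycle 0 → 0: weight = 6, length = 1, mean = 6/1 ≈ 6.000
  cycle 1 → 1: weight = 9, length = 1, mean = 9/1 ≈ 9.000
  cycle 2 → 2: weight = 4, length = 1, mean = 4/1 ≈ 4.000
  cycle 0 → 1 → 0: weight = 8, length = 2, mean = 8/2 ≈ 4.000
  cycle 0 → 2 → 0: weight = 6, length = 2, mean = 6/2 ≈ 3.000
  cycle 1 → 0 → 1: weight = 8, length = 2, mean = 8/2 ≈ 4.000
Minimum mean = 3.000, attained e.g. along the cycle 0 → 2 → 0 with weight 6 and length 2. So λ(A) = 6/2 = 3.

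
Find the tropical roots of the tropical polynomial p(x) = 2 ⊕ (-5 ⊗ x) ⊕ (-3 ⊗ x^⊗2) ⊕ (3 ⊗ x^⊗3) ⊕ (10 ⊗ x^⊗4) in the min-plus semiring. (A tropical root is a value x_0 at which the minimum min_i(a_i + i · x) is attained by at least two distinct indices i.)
Roots: {-7, -6, -2, 7}

Each tropical root is a break point of the lower envelope of the lines y = a_i + i · x (there are 5 lines, with slopes 0, 1, ..., 4). Only the lines that attain the minimum somewhere contribute to roots; other lines are dominated. Here the surviving (envelope) indices are i = 4, i = 3, i = 2, i = 1, i = 0.
Intersections between consecutive envelope lines give the roots: for adjacent envelope indices i < j the intersection is x = (a_i − a_j) / (j − i). Reading off the sorted break points: {-7, -6, -2, 7}.
Verification: at each break x_0, at least two indices attain the minimum of min_i(a_i + i · x_0).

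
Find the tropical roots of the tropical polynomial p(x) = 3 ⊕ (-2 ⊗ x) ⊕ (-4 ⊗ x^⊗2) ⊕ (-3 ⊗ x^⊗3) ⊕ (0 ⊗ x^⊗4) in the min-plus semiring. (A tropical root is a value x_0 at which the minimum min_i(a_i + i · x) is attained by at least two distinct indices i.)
Roots: {-3, -1, 2, 5}

Each tropical root is a break point of the lower envelope of the lines y = a_i + i · x (there are 5 lines, with slopes 0, 1, ..., 4). Only the lines that attain the minimum somewhere contribute to roots; other lines are dominated. Here the surviving (envelope) indices are i = 4, i = 3, i = 2, i = 1, i = 0.
Intersections between consecutive envelope lines give the roots: for adjacent envelope indices i < j the intersection is x = (a_i − a_j) / (j − i). Reading off the sorted break points: {-3, -1, 2, 5}.
Verification: at each break x_0, at least two indices attain the minimum of min_i(a_i + i · x_0).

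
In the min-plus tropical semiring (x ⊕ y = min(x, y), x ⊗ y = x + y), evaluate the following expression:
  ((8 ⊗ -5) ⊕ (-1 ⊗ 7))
((8 ⊗ -5) ⊕ (-1 ⊗ 7)) = 3

Expand innermost to outermost. Recall ⊕ takes the minimum of its arguments and ⊗ takes their sum. Working out the expression ((8 ⊗ -5) ⊕ (-1 ⊗ 7)) gives 3.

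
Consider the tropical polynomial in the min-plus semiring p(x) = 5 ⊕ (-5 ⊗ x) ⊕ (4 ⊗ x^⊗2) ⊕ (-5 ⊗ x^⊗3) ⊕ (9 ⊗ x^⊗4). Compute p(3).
p(3) = -2

A tropical monomial a ⊗ x^⊗i evaluates to a + i · x. Evaluating each term at x = 3:
  Term 0 contributes 5 + 0 · 3 = 5
  Term 1 contributes -5 + 1 · 3 = -2
  Term 2 contributes 4 + 2 · 3 = 10
  Term 3 contributes -5 + 3 · 3 = 4
  Term 4 contributes 9 + 4 · 3 = 21
p(3) = ⊕ of these = min[5, -2, 10, 4, 21] = -2.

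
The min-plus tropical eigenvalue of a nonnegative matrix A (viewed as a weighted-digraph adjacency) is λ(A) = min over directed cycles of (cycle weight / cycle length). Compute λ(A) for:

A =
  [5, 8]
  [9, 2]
λ(A) = 2

Enumerate directed cycles and compute their means (weight / length). Sample:
  cycle 0 → 0: weight = 5, length = 1, mean = 5/1 ≈ 5.000
  cycle 1 → 1: weight = 2, length = 1, mean = 2/1 ≈ 2.000
  cycle 0 → 1 → 0: weight = 17, length = 2, mean = 17/2 ≈ 8.500
  cycle 1 → 0 → 1: weight = 17, length = 2, mean = 17/2 ≈ 8.500
Minimum mean = 2.000, attained e.g. along the cycle 1 → 1 with weight 2 and length 1. So λ(A) = 2/1 = 2.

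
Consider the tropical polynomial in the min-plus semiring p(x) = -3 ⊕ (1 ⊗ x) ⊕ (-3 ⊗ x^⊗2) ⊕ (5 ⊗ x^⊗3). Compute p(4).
p(4) = -3

A tropical monomial a ⊗ x^⊗i evaluates to a + i · x. Evaluating each term at x = 4:
  Term 0 contributes -3 + 0 · 4 = -3
  Term 1 contributes 1 + 1 · 4 = 5
  Term 2 contributes -3 + 2 · 4 = 5
  Term 3 contributes 5 + 3 · 4 = 17
p(4) = ⊕ of these = min[-3, 5, 5, 17] = -3.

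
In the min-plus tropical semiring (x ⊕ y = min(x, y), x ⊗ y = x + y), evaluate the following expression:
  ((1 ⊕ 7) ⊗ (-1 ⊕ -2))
((1 ⊕ 7) ⊗ (-1 ⊕ -2)) = -1

Expand innermost to outermost. Recall ⊕ takes the minimum of its arguments and ⊗ takes their sum. Working out the expression ((1 ⊕ 7) ⊗ (-1 ⊕ -2)) gives -1.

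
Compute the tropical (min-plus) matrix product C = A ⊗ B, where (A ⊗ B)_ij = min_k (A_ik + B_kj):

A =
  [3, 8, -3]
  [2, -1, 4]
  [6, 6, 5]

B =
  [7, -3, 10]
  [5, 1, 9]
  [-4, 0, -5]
A ⊗ B =
  [-7, -3, -8]
  [0, -1, -1]
  [1, 3, 0]

Apply the min-plus product entry-by-entry:
  C[0][0] = min over k of (A[0][0] + B[0][0] = 3 + 7 = 10, A[0][1] + B[1][0] = 8 + 5 = 13, A[0][2] + B[2][0] = -3 + -4 = -7) = -7 (attained at k = 2)
  C[0][1] = min over k of (A[0][0] + B[0][1] = 3 + -3 = 0, A[0][1] + B[1][1] = 8 + 1 = 9, A[0][2] + B[2][1] = -3 + 0 = -3) = -3 (attained at k = 2)
  C[0][2] = min over k of (A[0][0] + B[0][2] = 3 + 10 = 13, A[0][1] + B[1][2] = 8 + 9 = 17, A[0][2] + B[2][2] = -3 + -5 = -8) = -8 (attained at k = 2)
  C[1][0] = min over k of (A[1][0] + B[0][0] = 2 + 7 = 9, A[1][1] + B[1][0] = -1 + 5 = 4, A[1][2] + B[2][0] = 4 + -4 = 0) = 0 (attained at k = 2)
  C[1][1] = min over k of (A[1][0] + B[0][1] = 2 + -3 = -1, A[1][1] + B[1][1] = -1 + 1 = 0, A[1][2] + B[2][1] = 4 + 0 = 4) = -1 (attained at k = 0)
  C[1][2] = min over k of (A[1][0] + B[0][2] = 2 + 10 = 12, A[1][1] + B[1][2] = -1 + 9 = 8, A[1][2] + B[2][2] = 4 + -5 = -1) = -1 (attained at k = 2)
  C[2][0] = min over k of (A[2][0] + B[0][0] = 6 + 7 = 13, A[2][1] + B[1][0] = 6 + 5 = 11, A[2][2] + B[2][0] = 5 + -4 = 1) = 1 (attained at k = 2)
  C[2][1] = min over k of (A[2][0] + B[0][1] = 6 + -3 = 3, A[2][1] + B[1][1] = 6 + 1 = 7, A[2][2] + B[2][1] = 5 + 0 = 5) = 3 (attained at k = 0)
  C[2][2] = min over k of (A[2][0] + B[0][2] = 6 + 10 = 16, A[2][1] + B[1][2] = 6 + 9 = 15, A[2][2] + B[2][2] = 5 + -5 = 0) = 0 (attained at k = 2)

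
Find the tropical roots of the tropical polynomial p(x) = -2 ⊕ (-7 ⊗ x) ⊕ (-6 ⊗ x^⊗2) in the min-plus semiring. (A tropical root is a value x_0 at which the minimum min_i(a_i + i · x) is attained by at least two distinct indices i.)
Roots: {-1, 5}

Each tropical root is a break point of the lower envelope of the lines y = a_i + i · x (there are 3 lines, with slopes 0, 1, ..., 2). Only the lines that attain the minimum somewhere contribute to roots; other lines are dominated. Here the surviving (envelope) indices are i = 2, i = 1, i = 0.
Intersections between consecutive envelope lines give the roots: for adjacent envelope indices i < j the intersection is x = (a_i − a_j) / (j − i). Reading off the sorted break points: {-1, 5}.
Verification: at each break x_0, at least two indices attain the minimum of min_i(a_i + i · x_0).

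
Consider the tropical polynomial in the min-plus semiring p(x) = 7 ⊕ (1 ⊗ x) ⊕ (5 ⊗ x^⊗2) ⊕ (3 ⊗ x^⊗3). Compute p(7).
p(7) = 7

A tropical monomial a ⊗ x^⊗i evaluates to a + i · x. Evaluating each term at x = 7:
  Term 0 contributes 7 + 0 · 7 = 7
  Term 1 contributes 1 + 1 · 7 = 8
  Term 2 contributes 5 + 2 · 7 = 19
  Term 3 contributes 3 + 3 · 7 = 24
p(7) = ⊕ of these = min[7, 8, 19, 24] = 7.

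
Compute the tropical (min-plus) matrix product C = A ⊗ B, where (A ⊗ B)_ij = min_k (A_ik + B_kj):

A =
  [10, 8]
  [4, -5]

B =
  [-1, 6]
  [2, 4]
A ⊗ B =
  [9, 12]
  [-3, -1]

Apply the min-plus product entry-by-entry:
  C[0][0] = min over k of (A[0][0] + B[0][0] = 10 + -1 = 9, A[0][1] + B[1][0] = 8 + 2 = 10) = 9 (attained at k = 0)
  C[0][1] = min over k of (A[0][0] + B[0][1] = 10 + 6 = 16, A[0][1] + B[1][1] = 8 + 4 = 12) = 12 (attained at k = 1)
  C[1][0] = min over k of (A[1][0] + B[0][0] = 4 + -1 = 3, A[1][1] + B[1][0] = -5 + 2 = -3) = -3 (attained at k = 1)
  C[1][1] = min over k of (A[1][0] + B[0][1] = 4 + 6 = 10, A[1][1] + B[1][1] = -5 + 4 = -1) = -1 (attained at k = 1)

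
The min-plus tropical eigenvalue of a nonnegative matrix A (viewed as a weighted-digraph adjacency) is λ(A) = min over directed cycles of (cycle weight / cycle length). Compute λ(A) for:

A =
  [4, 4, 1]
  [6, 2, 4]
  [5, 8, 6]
λ(A) = 2

Enumerate directed cycles and compute their means (weight / length). Sample:
  cycle 0 → 0: weight = 4, length = 1, mean = 4/1 ≈ 4.000
  cycle 1 → 1: weight = 2, length = 1, mean = 2/1 ≈ 2.000
  cycle 2 → 2: weight = 6, length = 1, mean = 6/1 ≈ 6.000
  cycle 0 → 1 → 0: weight = 10, length = 2, mean = 10/2 ≈ 5.000
  cycle 0 → 2 → 0: weight = 6, length = 2, mean = 6/2 ≈ 3.000
  cycle 1 → 0 → 1: weight = 10, length = 2, mean = 10/2 ≈ 5.000
Minimum mean = 2.000, attained e.g. along the cycle 1 → 1 with weight 2 and length 1. So λ(A) = 2/1 = 2.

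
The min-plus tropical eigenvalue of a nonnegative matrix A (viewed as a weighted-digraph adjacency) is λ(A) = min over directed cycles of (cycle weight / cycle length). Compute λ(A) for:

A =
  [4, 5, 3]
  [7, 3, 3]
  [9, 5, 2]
λ(A) = 2

Enumerate directed cycles and compute their means (weight / length). Sample:
  cycle 0 → 0: weight = 4, length = 1, mean = 4/1 ≈ 4.000
  cycle 1 → 1: weight = 3, length = 1, mean = 3/1 ≈ 3.000
  cycle 2 → 2: weight = 2, length = 1, mean = 2/1 ≈ 2.000
  cycle 0 → 1 → 0: weight = 12, length = 2, mean = 12/2 ≈ 6.000
  cycle 0 → 2 → 0: weight = 12, length = 2, mean = 12/2 ≈ 6.000
  cycle 1 → 0 → 1: weight = 12, length = 2, mean = 12/2 ≈ 6.000
Minimum mean = 2.000, attained e.g. along the cycle 2 → 2 with weight 2 and length 1. So λ(A) = 2/1 = 2.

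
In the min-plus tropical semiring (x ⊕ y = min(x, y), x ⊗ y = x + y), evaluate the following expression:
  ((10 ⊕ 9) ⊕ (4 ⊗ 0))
((10 ⊕ 9) ⊕ (4 ⊗ 0)) = 4

Expand innermost to outermost. Recall ⊕ takes the minimum of its arguments and ⊗ takes their sum. Working out the expression ((10 ⊕ 9) ⊕ (4 ⊗ 0)) gives 4.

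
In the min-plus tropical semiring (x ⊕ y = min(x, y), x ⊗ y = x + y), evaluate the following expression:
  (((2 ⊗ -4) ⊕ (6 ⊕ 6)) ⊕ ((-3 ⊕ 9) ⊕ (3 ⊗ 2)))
(((2 ⊗ -4) ⊕ (6 ⊕ 6)) ⊕ ((-3 ⊕ 9) ⊕ (3 ⊗ 2))) = -3

Expand innermost to outermost. Recall ⊕ takes the minimum of its arguments and ⊗ takes their sum. Working out the expression (((2 ⊗ -4) ⊕ (6 ⊕ 6)) ⊕ ((-3 ⊕ 9) ⊕ (3 ⊗ 2))) gives -3.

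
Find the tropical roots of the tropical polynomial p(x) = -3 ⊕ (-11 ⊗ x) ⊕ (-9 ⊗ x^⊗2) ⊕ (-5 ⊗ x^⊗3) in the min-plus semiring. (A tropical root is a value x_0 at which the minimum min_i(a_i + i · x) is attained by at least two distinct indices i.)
Roots: {-4, -2, 8}

Each tropical root is a break point of the lower envelope of the lines y = a_i + i · x (there are 4 lines, with slopes 0, 1, ..., 3). Only the lines that attain the minimum somewhere contribute to roots; other lines are dominated. Here the surviving (envelope) indices are i = 3, i = 2, i = 1, i = 0.
Intersections between consecutive envelope lines give the roots: for adjacent envelope indices i < j the intersection is x = (a_i − a_j) / (j − i). Reading off the sorted break points: {-4, -2, 8}.
Verification: at each break x_0, at least two indices attain the minimum of min_i(a_i + i · x_0).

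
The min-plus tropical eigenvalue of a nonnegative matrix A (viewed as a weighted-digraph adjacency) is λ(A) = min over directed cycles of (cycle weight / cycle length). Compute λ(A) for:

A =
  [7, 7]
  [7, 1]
λ(A) = 1

Enumerate directed cycles and compute their means (weight / length). Sample:
  cycle 0 → 0: weight = 7, length = 1, mean = 7/1 ≈ 7.000
  cycle 1 → 1: weight = 1, length = 1, mean = 1/1 ≈ 1.000
  cycle 0 → 1 → 0: weight = 14, length = 2, mean = 14/2 ≈ 7.000
  cycle 1 → 0 → 1: weight = 14, length = 2, mean = 14/2 ≈ 7.000
Minimum mean = 1.000, attained e.g. along the cycle 1 → 1 with weight 1 and length 1. So λ(A) = 1/1 = 1.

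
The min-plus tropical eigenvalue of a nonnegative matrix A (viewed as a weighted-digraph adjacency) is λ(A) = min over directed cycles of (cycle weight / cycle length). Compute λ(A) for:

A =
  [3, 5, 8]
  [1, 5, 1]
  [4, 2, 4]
λ(A) = 3/2

Enumerate directed cycles and compute their means (weight / length). Sample:
  cycle 0 → 0: weight = 3, length = 1, mean = 3/1 ≈ 3.000
  cycle 1 → 1: weight = 5, length = 1, mean = 5/1 ≈ 5.000
  cycle 2 → 2: weight = 4, length = 1, mean = 4/1 ≈ 4.000
  cycle 0 → 1 → 0: weight = 6, length = 2, mean = 6/2 ≈ 3.000
  cycle 0 → 2 → 0: weight = 12, length = 2, mean = 12/2 ≈ 6.000
  cycle 1 → 0 → 1: weight = 6, length = 2, mean = 6/2 ≈ 3.000
Minimum mean = 1.500, attained e.g. along the cycle 1 → 2 → 1 with weight 3 and length 2. So λ(A) = 3/2 = 3/2.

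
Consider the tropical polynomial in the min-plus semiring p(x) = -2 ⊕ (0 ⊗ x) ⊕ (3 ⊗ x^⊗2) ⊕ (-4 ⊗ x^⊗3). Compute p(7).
p(7) = -2

A tropical monomial a ⊗ x^⊗i evaluates to a + i · x. Evaluating each term at x = 7:
  Term 0 contributes -2 + 0 · 7 = -2
  Term 1 contributes 0 + 1 · 7 = 7
  Term 2 contributes 3 + 2 · 7 = 17
  Term 3 contributes -4 + 3 · 7 = 17
p(7) = ⊕ of these = min[-2, 7, 17, 17] = -2.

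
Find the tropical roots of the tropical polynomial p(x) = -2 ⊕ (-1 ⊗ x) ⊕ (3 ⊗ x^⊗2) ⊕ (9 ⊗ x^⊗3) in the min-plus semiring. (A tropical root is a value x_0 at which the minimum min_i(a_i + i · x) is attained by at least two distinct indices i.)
Roots: {-6, -4, -1}

Each tropical root is a break point of the lower envelope of the lines y = a_i + i · x (there are 4 lines, with slopes 0, 1, ..., 3). Only the lines that attain the minimum somewhere contribute to roots; other lines are dominated. Here the surviving (envelope) indices are i = 3, i = 2, i = 1, i = 0.
Intersections between consecutive envelope lines give the roots: for adjacent envelope indices i < j the intersection is x = (a_i − a_j) / (j − i). Reading off the sorted break points: {-6, -4, -1}.
Verification: at each break x_0, at least two indices attain the minimum of min_i(a_i + i · x_0).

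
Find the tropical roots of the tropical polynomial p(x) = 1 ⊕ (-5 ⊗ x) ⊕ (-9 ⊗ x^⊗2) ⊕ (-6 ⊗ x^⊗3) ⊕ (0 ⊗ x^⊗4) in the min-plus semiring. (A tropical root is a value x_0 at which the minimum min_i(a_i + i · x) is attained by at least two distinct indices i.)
Roots: {-6, -3, 4, 6}

Each tropical root is a break point of the lower envelope of the lines y = a_i + i · x (there are 5 lines, with slopes 0, 1, ..., 4). Only the lines that attain the minimum somewhere contribute to roots; other lines are dominated. Here the surviving (envelope) indices are i = 4, i = 3, i = 2, i = 1, i = 0.
Intersections between consecutive envelope lines give the roots: for adjacent envelope indices i < j the intersection is x = (a_i − a_j) / (j − i). Reading off the sorted break points: {-6, -3, 4, 6}.
Verification: at each break x_0, at least two indices attain the minimum of min_i(a_i + i · x_0).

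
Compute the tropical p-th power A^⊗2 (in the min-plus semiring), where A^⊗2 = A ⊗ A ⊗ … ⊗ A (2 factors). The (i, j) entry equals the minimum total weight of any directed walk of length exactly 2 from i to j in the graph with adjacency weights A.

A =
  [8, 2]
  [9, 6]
A^⊗2 =
  [11, 8]
  [15, 11]

Each entry (A^⊗2)_ij equals the minimum over all length-2 walks i = v_0 → v_1 → … → v_2 = j of Σ_t A[v_t][v_{t+1}]. For example, for (i, j) = (0, 1) we minimise over 2 possible intermediate vertex sequences; the minimum is 8, attained along the walk 0 → 1 → 1.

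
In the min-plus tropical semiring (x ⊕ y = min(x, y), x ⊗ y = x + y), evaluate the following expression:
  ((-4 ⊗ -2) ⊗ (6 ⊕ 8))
((-4 ⊗ -2) ⊗ (6 ⊕ 8)) = 0

Expand innermost to outermost. Recall ⊕ takes the minimum of its arguments and ⊗ takes their sum. Working out the expression ((-4 ⊗ -2) ⊗ (6 ⊕ 8)) gives 0.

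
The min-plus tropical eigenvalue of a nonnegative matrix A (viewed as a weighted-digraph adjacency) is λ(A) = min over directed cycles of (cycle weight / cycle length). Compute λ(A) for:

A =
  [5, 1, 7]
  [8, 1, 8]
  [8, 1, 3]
λ(A) = 1

Enumerate directed cycles and compute their means (weight / length). Sample:
  cycle 0 → 0: weight = 5, length = 1, mean = 5/1 ≈ 5.000
  cycle 1 → 1: weight = 1, length = 1, mean = 1/1 ≈ 1.000
  cycle 2 → 2: weight = 3, length = 1, mean = 3/1 ≈ 3.000
  cycle 0 → 1 → 0: weight = 9, length = 2, mean = 9/2 ≈ 4.500
  cycle 0 → 2 → 0: weight = 15, length = 2, mean = 15/2 ≈ 7.500
  cycle 1 → 0 → 1: weight = 9, length = 2, mean = 9/2 ≈ 4.500
Minimum mean = 1.000, attained e.g. along the cycle 1 → 1 with weight 1 and length 1. So λ(A) = 1/1 = 1.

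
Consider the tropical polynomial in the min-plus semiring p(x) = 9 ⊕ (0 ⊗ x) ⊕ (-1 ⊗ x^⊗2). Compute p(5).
p(5) = 5

A tropical monomial a ⊗ x^⊗i evaluates to a + i · x. Evaluating each term at x = 5:
  Term 0 contributes 9 + 0 · 5 = 9
  Term 1 contributes 0 + 1 · 5 = 5
  Term 2 contributes -1 + 2 · 5 = 9
p(5) = ⊕ of these = min[9, 5, 9] = 5.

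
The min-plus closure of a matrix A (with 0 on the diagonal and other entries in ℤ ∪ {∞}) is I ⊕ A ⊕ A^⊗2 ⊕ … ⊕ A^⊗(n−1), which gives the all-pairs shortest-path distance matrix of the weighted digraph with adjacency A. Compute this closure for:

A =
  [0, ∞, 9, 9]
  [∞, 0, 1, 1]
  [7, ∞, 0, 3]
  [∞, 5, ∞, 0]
Closure =
  [0, 14, 9, 9]
  [8, 0, 1, 1]
  [7, 8, 0, 3]
  [13, 5, 6, 0]

This is the Floyd-Warshall all-pairs shortest-path computation. For each intermediate vertex k = 0, 1, …, 3, update dist[i][j] ← min(dist[i][j], dist[i][k] + dist[k][j]). The final matrix gives, for each (i, j), the minimum total weight of any directed path from i to j (possibly empty when i = j).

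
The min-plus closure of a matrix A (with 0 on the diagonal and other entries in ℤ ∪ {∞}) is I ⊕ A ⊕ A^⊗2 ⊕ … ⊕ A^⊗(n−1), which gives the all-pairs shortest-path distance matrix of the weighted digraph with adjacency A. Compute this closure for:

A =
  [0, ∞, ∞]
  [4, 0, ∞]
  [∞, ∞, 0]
Closure =
  [0, ∞, ∞]
  [4, 0, ∞]
  [∞, ∞, 0]

This is the Floyd-Warshall all-pairs shortest-path computation. For each intermediate vertex k = 0, 1, …, 2, update dist[i][j] ← min(dist[i][j], dist[i][k] + dist[k][j]). The final matrix gives, for each (i, j), the minimum total weight of any directed path from i to j (possibly empty when i = j).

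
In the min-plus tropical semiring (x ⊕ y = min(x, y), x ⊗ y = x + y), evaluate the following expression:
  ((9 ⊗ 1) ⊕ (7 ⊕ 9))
((9 ⊗ 1) ⊕ (7 ⊕ 9)) = 7

Expand innermost to outermost. Recall ⊕ takes the minimum of its arguments and ⊗ takes their sum. Working out the expression ((9 ⊗ 1) ⊕ (7 ⊕ 9)) gives 7.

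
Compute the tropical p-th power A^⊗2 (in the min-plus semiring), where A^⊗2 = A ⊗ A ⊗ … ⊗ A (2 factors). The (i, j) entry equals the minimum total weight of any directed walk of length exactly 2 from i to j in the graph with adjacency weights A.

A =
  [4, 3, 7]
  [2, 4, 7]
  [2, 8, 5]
A^⊗2 =
  [5, 7, 10]
  [6, 5, 9]
  [6, 5, 9]

Each entry (A^⊗2)_ij equals the minimum over all length-2 walks i = v_0 → v_1 → … → v_2 = j of Σ_t A[v_t][v_{t+1}]. For example, for (i, j) = (0, 2) we minimise over 3 possible intermediate vertex sequences; the minimum is 10, attained along the walk 0 → 1 → 2.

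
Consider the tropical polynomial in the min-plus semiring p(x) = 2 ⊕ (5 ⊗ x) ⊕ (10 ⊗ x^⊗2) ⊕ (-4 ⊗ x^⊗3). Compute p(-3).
p(-3) = -13

A tropical monomial a ⊗ x^⊗i evaluates to a + i · x. Evaluating each term at x = -3:
  Term 0 contributes 2 + 0 · -3 = 2
  Term 1 contributes 5 + 1 · -3 = 2
  Term 2 contributes 10 + 2 · -3 = 4
  Term 3 contributes -4 + 3 · -3 = -13
p(-3) = ⊕ of these = min[2, 2, 4, -13] = -13.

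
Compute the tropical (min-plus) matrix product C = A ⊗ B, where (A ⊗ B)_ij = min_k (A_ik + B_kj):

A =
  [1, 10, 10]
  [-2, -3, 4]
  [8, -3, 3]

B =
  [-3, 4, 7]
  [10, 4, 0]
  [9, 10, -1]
A ⊗ B =
  [-2, 5, 8]
  [-5, 1, -3]
  [5, 1, -3]

Apply the min-plus product entry-by-entry:
  C[0][0] = min over k of (A[0][0] + B[0][0] = 1 + -3 = -2, A[0][1] + B[1][0] = 10 + 10 = 20, A[0][2] + B[2][0] = 10 + 9 = 19) = -2 (attained at k = 0)
  C[0][1] = min over k of (A[0][0] + B[0][1] = 1 + 4 = 5, A[0][1] + B[1][1] = 10 + 4 = 14, A[0][2] + B[2][1] = 10 + 10 = 20) = 5 (attained at k = 0)
  C[0][2] = min over k of (A[0][0] + B[0][2] = 1 + 7 = 8, A[0][1] + B[1][2] = 10 + 0 = 10, A[0][2] + B[2][2] = 10 + -1 = 9) = 8 (attained at k = 0)
  C[1][0] = min over k of (A[1][0] + B[0][0] = -2 + -3 = -5, A[1][1] + B[1][0] = -3 + 10 = 7, A[1][2] + B[2][0] = 4 + 9 = 13) = -5 (attained at k = 0)
  C[1][1] = min over k of (A[1][0] + B[0][1] = -2 + 4 = 2, A[1][1] + B[1][1] = -3 + 4 = 1, A[1][2] + B[2][1] = 4 + 10 = 14) = 1 (attained at k = 1)
  C[1][2] = min over k of (A[1][0] + B[0][2] = -2 + 7 = 5, A[1][1] + B[1][2] = -3 + 0 = -3, A[1][2] + B[2][2] = 4 + -1 = 3) = -3 (attained at k = 1)
  C[2][0] = min over k of (A[2][0] + B[0][0] = 8 + -3 = 5, A[2][1] + B[1][0] = -3 + 10 = 7, A[2][2] + B[2][0] = 3 + 9 = 12) = 5 (attained at k = 0)
  C[2][1] = min over k of (A[2][0] + B[0][1] = 8 + 4 = 12, A[2][1] + B[1][1] = -3 + 4 = 1, A[2][2] + B[2][1] = 3 + 10 = 13) = 1 (attained at k = 1)
  C[2][2] = min over k of (A[2][0] + B[0][2] = 8 + 7 = 15, A[2][1] + B[1][2] = -3 + 0 = -3, A[2][2] + B[2][2] = 3 + -1 = 2) = -3 (attained at k = 1)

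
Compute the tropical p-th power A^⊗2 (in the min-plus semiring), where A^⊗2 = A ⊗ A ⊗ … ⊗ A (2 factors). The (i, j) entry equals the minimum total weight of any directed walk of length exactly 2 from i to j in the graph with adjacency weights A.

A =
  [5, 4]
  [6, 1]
A^⊗2 =
  [10, 5]
  [7, 2]

Each entry (A^⊗2)_ij equals the minimum over all length-2 walks i = v_0 → v_1 → … → v_2 = j of Σ_t A[v_t][v_{t+1}]. For example, for (i, j) = (0, 1) we minimise over 2 possible intermediate vertex sequences; the minimum is 5, attained along the walk 0 → 1 → 1.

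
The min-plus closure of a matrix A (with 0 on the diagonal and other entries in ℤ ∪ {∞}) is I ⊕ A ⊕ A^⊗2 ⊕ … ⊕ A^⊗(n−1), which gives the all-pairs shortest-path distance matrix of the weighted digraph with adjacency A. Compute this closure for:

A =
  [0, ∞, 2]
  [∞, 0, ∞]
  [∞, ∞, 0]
Closure =
  [0, ∞, 2]
  [∞, 0, ∞]
  [∞, ∞, 0]

This is the Floyd-Warshall all-pairs shortest-path computation. For each intermediate vertex k = 0, 1, …, 2, update dist[i][j] ← min(dist[i][j], dist[i][k] + dist[k][j]). The final matrix gives, for each (i, j), the minimum total weight of any directed path from i to j (possibly empty when i = j).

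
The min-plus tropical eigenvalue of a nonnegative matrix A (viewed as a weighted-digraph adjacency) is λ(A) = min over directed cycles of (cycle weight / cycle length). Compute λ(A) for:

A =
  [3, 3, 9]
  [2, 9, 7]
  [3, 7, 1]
λ(A) = 1

Enumerate directed cycles and compute their means (weight / length). Sample:
  cycle 0 → 0: weight = 3, length = 1, mean = 3/1 ≈ 3.000
  cycle 1 → 1: weight = 9, length = 1, mean = 9/1 ≈ 9.000
  cycle 2 → 2: weight = 1, length = 1, mean = 1/1 ≈ 1.000
  cycle 0 → 1 → 0: weight = 5, length = 2, mean = 5/2 ≈ 2.500
  cycle 0 → 2 → 0: weight = 12, length = 2, mean = 12/2 ≈ 6.000
  cycle 1 → 0 → 1: weight = 5, length = 2, mean = 5/2 ≈ 2.500
Minimum mean = 1.000, attained e.g. along the cycle 2 → 2 with weight 1 and length 1. So λ(A) = 1/1 = 1.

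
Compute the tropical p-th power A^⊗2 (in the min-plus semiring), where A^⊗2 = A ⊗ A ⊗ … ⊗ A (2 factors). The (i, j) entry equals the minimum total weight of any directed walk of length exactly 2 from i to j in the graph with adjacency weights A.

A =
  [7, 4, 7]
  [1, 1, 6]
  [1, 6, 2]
A^⊗2 =
  [5, 5, 9]
  [2, 2, 7]
  [3, 5, 4]

Each entry (A^⊗2)_ij equals the minimum over all length-2 walks i = v_0 → v_1 → … → v_2 = j of Σ_t A[v_t][v_{t+1}]. For example, for (i, j) = (0, 2) we minimise over 3 possible intermediate vertex sequences; the minimum is 9, attained along the walk 0 → 2 → 2.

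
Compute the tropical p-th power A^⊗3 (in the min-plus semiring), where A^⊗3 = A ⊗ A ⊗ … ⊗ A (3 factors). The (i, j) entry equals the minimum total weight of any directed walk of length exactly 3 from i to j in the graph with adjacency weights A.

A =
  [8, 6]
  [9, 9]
A^⊗3 =
  [23, 21]
  [24, 23]

Each entry (A^⊗3)_ij equals the minimum over all length-3 walks i = v_0 → v_1 → … → v_3 = j of Σ_t A[v_t][v_{t+1}]. For example, for (i, j) = (0, 1) we minimise over 4 possible intermediate vertex sequences; the minimum is 21, attained along the walk 0 → 1 → 0 → 1.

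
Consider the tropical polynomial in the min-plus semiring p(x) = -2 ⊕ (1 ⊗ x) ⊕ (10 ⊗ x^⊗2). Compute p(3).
p(3) = -2

A tropical monomial a ⊗ x^⊗i evaluates to a + i · x. Evaluating each term at x = 3:
  Term 0 contributes -2 + 0 · 3 = -2
  Term 1 contributes 1 + 1 · 3 = 4
  Term 2 contributes 10 + 2 · 3 = 16
p(3) = ⊕ of these = min[-2, 4, 16] = -2.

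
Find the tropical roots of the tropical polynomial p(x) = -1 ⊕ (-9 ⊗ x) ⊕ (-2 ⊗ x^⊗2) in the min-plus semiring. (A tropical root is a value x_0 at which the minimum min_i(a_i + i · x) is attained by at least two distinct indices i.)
Roots: {-7, 8}

Each tropical root is a break point of the lower envelope of the lines y = a_i + i · x (there are 3 lines, with slopes 0, 1, ..., 2). Only the lines that attain the minimum somewhere contribute to roots; other lines are dominated. Here the surviving (envelope) indices are i = 2, i = 1, i = 0.
Intersections between consecutive envelope lines give the roots: for adjacent envelope indices i < j the intersection is x = (a_i − a_j) / (j − i). Reading off the sorted break points: {-7, 8}.
Verification: at each break x_0, at least two indices attain the minimum of min_i(a_i + i · x_0).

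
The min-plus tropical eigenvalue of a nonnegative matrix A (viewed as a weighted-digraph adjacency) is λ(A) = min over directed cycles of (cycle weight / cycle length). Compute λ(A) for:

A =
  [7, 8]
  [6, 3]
λ(A) = 3

Enumerate directed cycles and compute their means (weight / length). Sample:
  cycle 0 → 0: weight = 7, length = 1, mean = 7/1 ≈ 7.000
  cycle 1 → 1: weight = 3, length = 1, mean = 3/1 ≈ 3.000
  cycle 0 → 1 → 0: weight = 14, length = 2, mean = 14/2 ≈ 7.000
  cycle 1 → 0 → 1: weight = 14, length = 2, mean = 14/2 ≈ 7.000
Minimum mean = 3.000, attained e.g. along the cycle 1 → 1 with weight 3 and length 1. So λ(A) = 3/1 = 3.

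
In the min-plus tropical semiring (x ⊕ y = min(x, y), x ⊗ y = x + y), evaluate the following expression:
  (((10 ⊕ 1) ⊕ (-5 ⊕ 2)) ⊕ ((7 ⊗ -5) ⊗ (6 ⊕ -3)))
(((10 ⊕ 1) ⊕ (-5 ⊕ 2)) ⊕ ((7 ⊗ -5) ⊗ (6 ⊕ -3))) = -5

Expand innermost to outermost. Recall ⊕ takes the minimum of its arguments and ⊗ takes their sum. Working out the expression (((10 ⊕ 1) ⊕ (-5 ⊕ 2)) ⊕ ((7 ⊗ -5) ⊗ (6 ⊕ -3))) gives -5.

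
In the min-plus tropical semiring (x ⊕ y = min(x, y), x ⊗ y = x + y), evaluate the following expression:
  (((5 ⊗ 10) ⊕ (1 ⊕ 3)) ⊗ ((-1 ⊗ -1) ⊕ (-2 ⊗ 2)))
(((5 ⊗ 10) ⊕ (1 ⊕ 3)) ⊗ ((-1 ⊗ -1) ⊕ (-2 ⊗ 2))) = -1

Expand innermost to outermost. Recall ⊕ takes the minimum of its arguments and ⊗ takes their sum. Working out the expression (((5 ⊗ 10) ⊕ (1 ⊕ 3)) ⊗ ((-1 ⊗ -1) ⊕ (-2 ⊗ 2))) gives -1.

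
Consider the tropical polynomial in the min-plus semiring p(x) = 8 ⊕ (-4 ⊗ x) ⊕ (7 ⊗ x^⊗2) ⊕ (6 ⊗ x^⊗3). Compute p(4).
p(4) = 0

A tropical monomial a ⊗ x^⊗i evaluates to a + i · x. Evaluating each term at x = 4:
  Term 0 contributes 8 + 0 · 4 = 8
  Term 1 contributes -4 + 1 · 4 = 0
  Term 2 contributes 7 + 2 · 4 = 15
  Term 3 contributes 6 + 3 · 4 = 18
p(4) = ⊕ of these = min[8, 0, 15, 18] = 0.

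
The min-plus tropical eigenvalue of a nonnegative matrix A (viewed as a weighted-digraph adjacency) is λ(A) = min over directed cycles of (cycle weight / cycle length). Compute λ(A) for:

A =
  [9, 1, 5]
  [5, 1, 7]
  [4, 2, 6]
λ(A) = 1

Enumerate directed cycles and compute their means (weight / length). Sample:
  cycle 0 → 0: weight = 9, length = 1, mean = 9/1 ≈ 9.000
  cycle 1 → 1: weight = 1, length = 1, mean = 1/1 ≈ 1.000
  cycle 2 → 2: weight = 6, length = 1, mean = 6/1 ≈ 6.000
  cycle 0 → 1 → 0: weight = 6, length = 2, mean = 6/2 ≈ 3.000
  cycle 0 → 2 → 0: weight = 9, length = 2, mean = 9/2 ≈ 4.500
  cycle 1 → 0 → 1: weight = 6, length = 2, mean = 6/2 ≈ 3.000
Minimum mean = 1.000, attained e.g. along the cycle 1 → 1 with weight 1 and length 1. So λ(A) = 1/1 = 1.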